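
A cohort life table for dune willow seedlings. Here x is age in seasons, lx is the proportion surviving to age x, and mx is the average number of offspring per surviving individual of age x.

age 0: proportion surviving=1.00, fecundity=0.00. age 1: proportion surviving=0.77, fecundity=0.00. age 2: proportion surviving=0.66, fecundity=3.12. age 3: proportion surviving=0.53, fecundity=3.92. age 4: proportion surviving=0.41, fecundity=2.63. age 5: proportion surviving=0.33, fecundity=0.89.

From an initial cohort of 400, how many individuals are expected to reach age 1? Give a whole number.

Expected survivors = N0 · l_1 = 400 × 0.77 = 308 → 308

308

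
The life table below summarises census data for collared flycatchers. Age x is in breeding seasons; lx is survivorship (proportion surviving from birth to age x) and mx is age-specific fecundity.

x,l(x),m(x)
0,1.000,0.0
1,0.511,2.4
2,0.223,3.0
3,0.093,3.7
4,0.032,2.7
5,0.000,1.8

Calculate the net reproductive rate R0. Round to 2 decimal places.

lx·mx by age: 0, 1.2264, 0.669, 0.3441, 0.0864, 0
R0 = Σ lx·mx = 2.3259 → 2.33

2.33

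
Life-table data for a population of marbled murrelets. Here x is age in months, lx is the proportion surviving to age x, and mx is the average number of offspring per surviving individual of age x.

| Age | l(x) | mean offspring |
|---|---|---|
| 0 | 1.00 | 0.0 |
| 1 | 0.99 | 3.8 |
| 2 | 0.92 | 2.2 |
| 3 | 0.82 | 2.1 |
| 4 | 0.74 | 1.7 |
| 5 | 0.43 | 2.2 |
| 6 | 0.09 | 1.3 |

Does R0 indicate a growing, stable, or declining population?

growing

R0 = Σ lx·mx = 0 + 3.762 + 2.024 + 1.722 + 1.258 + 0.946 + 0.117 = 9.829
R0 > 1, so the population is growing.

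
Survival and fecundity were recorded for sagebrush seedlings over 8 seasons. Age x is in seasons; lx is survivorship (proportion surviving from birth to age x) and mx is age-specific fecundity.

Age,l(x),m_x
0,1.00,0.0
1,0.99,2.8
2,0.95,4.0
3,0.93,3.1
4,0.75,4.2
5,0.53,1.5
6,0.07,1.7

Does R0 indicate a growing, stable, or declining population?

R0 = Σ lx·mx = 0 + 2.772 + 3.8 + 2.883 + 3.15 + 0.795 + 0.119 = 13.519
R0 > 1, so the population is growing.

growing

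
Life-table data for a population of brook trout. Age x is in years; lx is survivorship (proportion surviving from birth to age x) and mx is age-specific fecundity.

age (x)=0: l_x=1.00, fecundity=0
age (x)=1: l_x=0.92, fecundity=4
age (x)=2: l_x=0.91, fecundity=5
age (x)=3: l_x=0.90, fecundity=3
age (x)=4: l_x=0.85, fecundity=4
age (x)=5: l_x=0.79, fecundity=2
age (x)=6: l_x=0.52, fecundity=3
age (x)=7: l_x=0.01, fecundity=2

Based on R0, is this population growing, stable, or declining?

growing

R0 = Σ lx·mx = 0 + 3.68 + 4.55 + 2.7 + 3.4 + 1.58 + 1.56 + 0.02 = 17.49
R0 > 1, so the population is growing.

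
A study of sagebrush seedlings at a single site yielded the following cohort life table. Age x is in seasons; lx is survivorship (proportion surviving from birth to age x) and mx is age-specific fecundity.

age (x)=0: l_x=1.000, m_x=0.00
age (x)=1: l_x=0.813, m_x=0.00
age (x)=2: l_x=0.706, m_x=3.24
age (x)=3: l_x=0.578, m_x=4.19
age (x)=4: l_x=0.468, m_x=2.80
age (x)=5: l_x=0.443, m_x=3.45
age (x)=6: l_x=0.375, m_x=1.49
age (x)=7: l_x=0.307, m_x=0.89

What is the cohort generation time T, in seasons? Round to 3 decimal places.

lx·mx: 0, 0, 2.28744, 2.42182, 1.3104, 1.52835, 0.55875, 0.27323 → R0 = 8.37999
x·lx·mx: 0, 0, 4.57488, 7.26546, 5.2416, 7.64175, 3.3525, 1.91261 → Σ = 29.9888
T = 29.9888 / 8.37999 = 3.57862… → 3.579

3.579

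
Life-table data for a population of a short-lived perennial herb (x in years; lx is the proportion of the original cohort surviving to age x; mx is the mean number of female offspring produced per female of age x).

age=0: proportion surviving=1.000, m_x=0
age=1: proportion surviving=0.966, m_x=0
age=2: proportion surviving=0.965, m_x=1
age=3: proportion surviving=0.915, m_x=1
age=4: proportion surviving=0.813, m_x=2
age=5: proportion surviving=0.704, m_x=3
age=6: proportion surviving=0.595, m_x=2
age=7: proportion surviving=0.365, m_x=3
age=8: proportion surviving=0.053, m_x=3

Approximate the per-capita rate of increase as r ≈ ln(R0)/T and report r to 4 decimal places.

R0 = Σ lx·mx = 0 + 0 + 0.965 + 0.915 + 1.626 + 2.112 + 1.19 + 1.095 + 0.159 = 8.062
Σ x·lx·mx = 37.816; T = 37.816/8.062 = 4.69065…
r ≈ ln(R0)/T = ln(8.062)/4.69065… = 0.444962… → 0.4450

0.4450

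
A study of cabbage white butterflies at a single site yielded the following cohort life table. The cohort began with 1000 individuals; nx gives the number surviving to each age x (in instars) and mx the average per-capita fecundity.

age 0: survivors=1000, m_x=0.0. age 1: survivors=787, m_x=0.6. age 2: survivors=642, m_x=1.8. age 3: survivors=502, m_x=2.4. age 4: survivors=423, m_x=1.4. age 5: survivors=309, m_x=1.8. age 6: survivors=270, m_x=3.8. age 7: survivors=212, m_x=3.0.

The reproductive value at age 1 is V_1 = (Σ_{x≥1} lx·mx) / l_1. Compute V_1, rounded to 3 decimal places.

7.170

lx = nx/n0 = nx/1000: 1, 0.787, 0.642, 0.502, 0.423, 0.309, 0.27, 0.212
lx·mx for x ≥ 1: 0.4722, 1.1556, 1.2048, 0.5922, 0.5562, 1.026, 0.636 → sum = 5.643
V_1 = 5.643 / l_1 = 5.643 / 0.787 = 7.170267… → 7.170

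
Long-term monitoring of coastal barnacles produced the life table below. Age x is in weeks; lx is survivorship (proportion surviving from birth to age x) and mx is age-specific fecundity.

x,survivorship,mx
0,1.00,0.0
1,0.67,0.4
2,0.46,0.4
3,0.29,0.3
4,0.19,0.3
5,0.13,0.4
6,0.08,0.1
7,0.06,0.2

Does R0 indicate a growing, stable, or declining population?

R0 = Σ lx·mx = 0 + 0.268 + 0.184 + 0.087 + 0.057 + 0.052 + 0.008 + 0.012 = 0.668
R0 < 1, so the population is declining.

declining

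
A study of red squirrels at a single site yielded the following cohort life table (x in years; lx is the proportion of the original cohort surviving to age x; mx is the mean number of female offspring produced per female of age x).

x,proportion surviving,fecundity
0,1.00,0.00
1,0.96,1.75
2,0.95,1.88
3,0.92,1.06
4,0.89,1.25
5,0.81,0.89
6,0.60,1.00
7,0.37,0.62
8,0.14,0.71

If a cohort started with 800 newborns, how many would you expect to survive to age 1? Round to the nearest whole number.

768

Expected survivors = N0 · l_1 = 800 × 0.96 = 768 → 768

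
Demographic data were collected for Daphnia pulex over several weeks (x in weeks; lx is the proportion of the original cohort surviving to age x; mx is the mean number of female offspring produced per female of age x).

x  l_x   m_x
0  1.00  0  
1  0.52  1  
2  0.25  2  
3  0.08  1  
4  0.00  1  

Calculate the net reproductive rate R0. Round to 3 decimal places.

1.100

lx·mx by age: 0, 0.52, 0.5, 0.08, 0
R0 = Σ lx·mx = 1.1 → 1.100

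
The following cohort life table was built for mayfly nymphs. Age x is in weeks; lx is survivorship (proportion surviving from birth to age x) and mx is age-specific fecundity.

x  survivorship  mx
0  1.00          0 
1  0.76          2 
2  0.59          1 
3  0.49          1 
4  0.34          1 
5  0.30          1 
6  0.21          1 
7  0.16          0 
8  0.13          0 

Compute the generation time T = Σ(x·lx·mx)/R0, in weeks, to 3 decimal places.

lx·mx: 0, 1.52, 0.59, 0.49, 0.34, 0.3, 0.21, 0, 0 → R0 = 3.45
x·lx·mx: 0, 1.52, 1.18, 1.47, 1.36, 1.5, 1.26, 0, 0 → Σ = 8.29
T = 8.29 / 3.45 = 2.402899… → 2.403

2.403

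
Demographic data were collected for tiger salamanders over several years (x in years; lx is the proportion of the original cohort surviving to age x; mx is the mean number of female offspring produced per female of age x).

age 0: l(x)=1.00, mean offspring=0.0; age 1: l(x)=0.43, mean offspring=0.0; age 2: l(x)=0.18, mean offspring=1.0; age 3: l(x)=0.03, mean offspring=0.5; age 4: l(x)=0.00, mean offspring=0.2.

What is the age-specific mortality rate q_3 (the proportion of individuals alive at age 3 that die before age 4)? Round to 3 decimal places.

1.000

q_3 = (l_3 − l_4) / l_3 = (0.03 − 0) / 0.03
     = 0.03 / 0.03 = 1 → 1.000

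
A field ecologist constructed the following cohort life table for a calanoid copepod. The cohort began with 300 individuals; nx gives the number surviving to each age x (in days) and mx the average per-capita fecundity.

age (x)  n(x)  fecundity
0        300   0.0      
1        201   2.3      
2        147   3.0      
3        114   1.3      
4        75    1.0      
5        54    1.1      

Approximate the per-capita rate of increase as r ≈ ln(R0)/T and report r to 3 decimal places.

0.683

lx = nx/n0 = nx/300: 1, 0.67, 0.49, 0.38, 0.25, 0.18
R0 = Σ lx·mx = 0 + 1.541 + 1.47 + 0.494 + 0.25 + 0.198 = 3.953
Σ x·lx·mx = 7.953; T = 7.953/3.953 = 2.01189…
r ≈ ln(R0)/T = ln(3.953)/2.01189… = 0.68318… → 0.683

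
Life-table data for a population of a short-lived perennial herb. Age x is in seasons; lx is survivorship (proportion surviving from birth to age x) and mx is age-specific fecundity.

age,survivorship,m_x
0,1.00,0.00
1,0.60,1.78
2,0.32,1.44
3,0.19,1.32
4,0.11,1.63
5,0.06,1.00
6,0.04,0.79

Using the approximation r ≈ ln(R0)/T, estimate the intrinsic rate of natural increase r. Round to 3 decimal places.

0.373

R0 = Σ lx·mx = 0 + 1.068 + 0.4608 + 0.2508 + 0.1793 + 0.06 + 0.0316 = 2.0505
Σ x·lx·mx = 3.9488; T = 3.9488/2.0505 = 1.92577…
r ≈ ln(R0)/T = ln(2.0505)/1.92577… = 0.37288… → 0.373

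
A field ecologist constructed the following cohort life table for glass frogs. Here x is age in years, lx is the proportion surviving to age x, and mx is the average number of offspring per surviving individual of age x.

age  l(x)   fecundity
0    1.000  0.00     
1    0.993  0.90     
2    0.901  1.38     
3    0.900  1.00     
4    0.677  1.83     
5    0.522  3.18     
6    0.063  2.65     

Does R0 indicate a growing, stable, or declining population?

growing

R0 = Σ lx·mx = 0 + 0.8937 + 1.24338 + 0.9 + 1.23891 + 1.65996 + 0.16695 = 6.1029
R0 > 1, so the population is growing.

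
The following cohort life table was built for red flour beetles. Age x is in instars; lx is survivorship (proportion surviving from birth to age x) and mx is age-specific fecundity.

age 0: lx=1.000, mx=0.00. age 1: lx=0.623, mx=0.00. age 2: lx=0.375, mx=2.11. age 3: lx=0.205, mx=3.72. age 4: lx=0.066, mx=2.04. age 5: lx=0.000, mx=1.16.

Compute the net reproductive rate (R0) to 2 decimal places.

lx·mx by age: 0, 0, 0.79125, 0.7626, 0.13464, 0
R0 = Σ lx·mx = 1.68849 → 1.69

1.69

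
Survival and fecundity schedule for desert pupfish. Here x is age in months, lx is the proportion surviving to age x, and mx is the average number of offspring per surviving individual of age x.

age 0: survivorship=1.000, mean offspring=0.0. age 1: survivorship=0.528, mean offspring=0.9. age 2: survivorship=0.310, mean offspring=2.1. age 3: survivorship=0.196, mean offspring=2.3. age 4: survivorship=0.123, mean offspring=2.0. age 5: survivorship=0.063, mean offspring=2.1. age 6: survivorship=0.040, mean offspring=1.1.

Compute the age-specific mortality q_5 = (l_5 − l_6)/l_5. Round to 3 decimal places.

0.365

q_5 = (l_5 − l_6) / l_5 = (0.063 − 0.04) / 0.063
     = 0.023 / 0.063 = 0.365079… → 0.365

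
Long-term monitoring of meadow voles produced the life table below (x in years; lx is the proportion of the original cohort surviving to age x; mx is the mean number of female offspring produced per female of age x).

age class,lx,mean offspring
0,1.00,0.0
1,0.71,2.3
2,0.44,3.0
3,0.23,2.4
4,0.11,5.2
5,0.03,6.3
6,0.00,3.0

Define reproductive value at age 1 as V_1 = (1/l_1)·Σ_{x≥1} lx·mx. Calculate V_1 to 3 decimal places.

lx·mx for x ≥ 1: 1.633, 1.32, 0.552, 0.572, 0.189, 0 → sum = 4.266
V_1 = 4.266 / l_1 = 4.266 / 0.71 = 6.008451… → 6.008

6.008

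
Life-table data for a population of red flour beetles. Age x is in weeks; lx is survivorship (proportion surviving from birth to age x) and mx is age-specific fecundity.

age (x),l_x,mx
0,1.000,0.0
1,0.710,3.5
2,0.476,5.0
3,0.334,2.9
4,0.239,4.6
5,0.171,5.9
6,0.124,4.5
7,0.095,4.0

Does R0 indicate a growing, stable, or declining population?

growing

R0 = Σ lx·mx = 0 + 2.485 + 2.38 + 0.9686 + 1.0994 + 1.0089 + 0.558 + 0.38 = 8.8799
R0 > 1, so the population is growing.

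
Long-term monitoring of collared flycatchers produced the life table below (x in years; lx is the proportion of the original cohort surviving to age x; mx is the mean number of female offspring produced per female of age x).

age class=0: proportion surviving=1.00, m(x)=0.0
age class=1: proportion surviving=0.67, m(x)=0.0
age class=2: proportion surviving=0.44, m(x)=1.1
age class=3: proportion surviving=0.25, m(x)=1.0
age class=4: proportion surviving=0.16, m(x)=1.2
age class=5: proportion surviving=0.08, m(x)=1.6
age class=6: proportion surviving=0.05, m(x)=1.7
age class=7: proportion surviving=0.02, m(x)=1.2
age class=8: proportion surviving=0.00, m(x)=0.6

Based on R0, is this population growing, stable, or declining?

R0 = Σ lx·mx = 0 + 0 + 0.484 + 0.25 + 0.192 + 0.128 + 0.085 + 0.024 + 0 = 1.163
R0 > 1, so the population is growing.

growing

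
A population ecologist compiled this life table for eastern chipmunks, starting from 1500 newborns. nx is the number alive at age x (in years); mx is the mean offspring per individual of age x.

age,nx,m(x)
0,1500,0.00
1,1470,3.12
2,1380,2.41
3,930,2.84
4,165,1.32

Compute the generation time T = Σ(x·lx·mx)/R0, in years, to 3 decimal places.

lx = nx/n0 = nx/1500: 1, 0.98, 0.92, 0.62, 0.11
lx·mx: 0, 3.0576, 2.2172, 1.7608, 0.1452 → R0 = 7.1808
x·lx·mx: 0, 3.0576, 4.4344, 5.2824, 0.5808 → Σ = 13.3552
T = 13.3552 / 7.1808 = 1.859848… → 1.860

1.860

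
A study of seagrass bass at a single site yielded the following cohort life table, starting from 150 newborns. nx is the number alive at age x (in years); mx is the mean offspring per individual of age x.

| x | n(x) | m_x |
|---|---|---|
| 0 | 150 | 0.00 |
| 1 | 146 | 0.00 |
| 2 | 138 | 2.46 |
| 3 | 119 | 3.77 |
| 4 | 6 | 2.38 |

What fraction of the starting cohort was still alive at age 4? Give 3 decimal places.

0.040

l_4 = n_4/n_0 = 6/150 = 0.04 → 0.040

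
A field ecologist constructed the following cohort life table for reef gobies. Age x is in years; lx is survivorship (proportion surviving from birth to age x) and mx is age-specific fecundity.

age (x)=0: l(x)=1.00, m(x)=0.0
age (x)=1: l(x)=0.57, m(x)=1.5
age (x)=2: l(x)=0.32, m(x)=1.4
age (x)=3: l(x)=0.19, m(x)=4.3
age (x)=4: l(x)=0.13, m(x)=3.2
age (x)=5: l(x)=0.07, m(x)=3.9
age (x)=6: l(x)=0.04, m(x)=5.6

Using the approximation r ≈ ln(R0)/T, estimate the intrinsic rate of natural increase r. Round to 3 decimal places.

0.392

R0 = Σ lx·mx = 0 + 0.855 + 0.448 + 0.817 + 0.416 + 0.273 + 0.224 = 3.033
Σ x·lx·mx = 8.575; T = 8.575/3.033 = 2.82723…
r ≈ ln(R0)/T = ln(3.033)/2.82723… = 0.39245… → 0.392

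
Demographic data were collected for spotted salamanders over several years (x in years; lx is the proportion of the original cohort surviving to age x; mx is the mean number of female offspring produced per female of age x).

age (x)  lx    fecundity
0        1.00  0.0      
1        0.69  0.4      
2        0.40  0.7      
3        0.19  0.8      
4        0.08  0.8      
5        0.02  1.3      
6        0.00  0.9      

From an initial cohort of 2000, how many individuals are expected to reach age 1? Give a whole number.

1380

Expected survivors = N0 · l_1 = 2000 × 0.69 = 1380 → 1380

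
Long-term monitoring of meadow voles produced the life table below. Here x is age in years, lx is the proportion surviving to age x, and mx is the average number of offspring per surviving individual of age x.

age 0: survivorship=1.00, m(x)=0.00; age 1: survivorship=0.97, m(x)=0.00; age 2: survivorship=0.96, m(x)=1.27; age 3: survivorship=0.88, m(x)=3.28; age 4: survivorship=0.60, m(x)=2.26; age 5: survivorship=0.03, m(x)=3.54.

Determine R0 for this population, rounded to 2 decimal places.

5.57

lx·mx by age: 0, 0, 1.2192, 2.8864, 1.356, 0.1062
R0 = Σ lx·mx = 5.5678 → 5.57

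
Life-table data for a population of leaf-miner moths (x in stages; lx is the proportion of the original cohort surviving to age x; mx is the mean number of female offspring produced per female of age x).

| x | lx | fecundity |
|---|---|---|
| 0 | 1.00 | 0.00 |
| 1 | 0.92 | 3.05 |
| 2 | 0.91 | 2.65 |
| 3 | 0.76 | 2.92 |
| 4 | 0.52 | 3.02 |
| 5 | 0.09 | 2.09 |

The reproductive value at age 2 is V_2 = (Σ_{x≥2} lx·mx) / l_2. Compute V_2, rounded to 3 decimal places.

7.021

lx·mx for x ≥ 2: 2.4115, 2.2192, 1.5704, 0.1881 → sum = 6.3892
V_2 = 6.3892 / l_2 = 6.3892 / 0.91 = 7.021099… → 7.021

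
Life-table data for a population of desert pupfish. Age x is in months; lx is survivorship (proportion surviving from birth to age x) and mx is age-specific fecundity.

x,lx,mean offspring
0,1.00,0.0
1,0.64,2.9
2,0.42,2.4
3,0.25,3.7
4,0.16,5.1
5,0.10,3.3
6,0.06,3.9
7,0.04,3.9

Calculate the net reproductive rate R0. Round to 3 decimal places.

5.325

lx·mx by age: 0, 1.856, 1.008, 0.925, 0.816, 0.33, 0.234, 0.156
R0 = Σ lx·mx = 5.325 → 5.325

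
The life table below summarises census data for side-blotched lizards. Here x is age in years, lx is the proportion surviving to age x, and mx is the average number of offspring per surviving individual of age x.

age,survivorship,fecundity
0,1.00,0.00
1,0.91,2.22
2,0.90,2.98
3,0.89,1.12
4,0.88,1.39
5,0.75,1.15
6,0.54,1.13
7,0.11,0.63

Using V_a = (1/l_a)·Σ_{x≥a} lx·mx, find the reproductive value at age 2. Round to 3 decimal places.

7.160

lx·mx for x ≥ 2: 2.682, 0.9968, 1.2232, 0.8625, 0.6102, 0.0693 → sum = 6.444
V_2 = 6.444 / l_2 = 6.444 / 0.9 = 7.16 → 7.160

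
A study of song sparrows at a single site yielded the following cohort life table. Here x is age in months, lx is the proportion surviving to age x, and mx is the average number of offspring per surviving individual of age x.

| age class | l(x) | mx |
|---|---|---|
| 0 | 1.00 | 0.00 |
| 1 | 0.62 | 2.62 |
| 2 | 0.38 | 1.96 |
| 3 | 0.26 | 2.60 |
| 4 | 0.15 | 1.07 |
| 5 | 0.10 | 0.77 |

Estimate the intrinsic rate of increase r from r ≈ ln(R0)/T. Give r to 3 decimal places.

0.633

R0 = Σ lx·mx = 0 + 1.6244 + 0.7448 + 0.676 + 0.1605 + 0.077 = 3.2827
Σ x·lx·mx = 6.169; T = 6.169/3.2827 = 1.87925…
r ≈ ln(R0)/T = ln(3.2827)/1.87925… = 0.63252… → 0.633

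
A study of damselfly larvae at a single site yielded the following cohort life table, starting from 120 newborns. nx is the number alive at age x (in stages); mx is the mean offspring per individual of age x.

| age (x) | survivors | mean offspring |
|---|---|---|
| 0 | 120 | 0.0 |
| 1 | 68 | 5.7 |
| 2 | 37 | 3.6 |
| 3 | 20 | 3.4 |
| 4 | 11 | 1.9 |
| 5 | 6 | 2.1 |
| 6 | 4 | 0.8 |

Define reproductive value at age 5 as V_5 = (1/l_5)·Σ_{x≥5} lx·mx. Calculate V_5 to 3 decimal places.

lx = nx/n0 = nx/120: 1, 0.56667…, 0.30833…, 0.16667…, 0.09167…, 0.05, 0.03333…
lx·mx for x ≥ 5: 0.105, 0.026667… → sum = 0.131667…
V_5 = 0.131667… / l_5 = 0.131667… / 0.05 = 2.633333… → 2.633

2.633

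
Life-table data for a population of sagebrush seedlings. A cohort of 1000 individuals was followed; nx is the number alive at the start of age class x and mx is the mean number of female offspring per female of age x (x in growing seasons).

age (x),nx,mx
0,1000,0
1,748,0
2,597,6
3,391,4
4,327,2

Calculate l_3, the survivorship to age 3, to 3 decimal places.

0.391

l_3 = n_3/n_0 = 391/1000 = 0.391 → 0.391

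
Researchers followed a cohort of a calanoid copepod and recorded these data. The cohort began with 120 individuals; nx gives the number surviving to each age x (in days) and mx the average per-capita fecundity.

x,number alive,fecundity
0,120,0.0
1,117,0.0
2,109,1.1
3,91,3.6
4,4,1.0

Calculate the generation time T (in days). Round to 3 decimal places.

2.743

lx = nx/n0 = nx/120: 1, 0.975, 0.90833…, 0.75833…, 0.03333…
lx·mx: 0, 0, 0.999167…, 2.73…, 0.033333… → R0 = 3.7625…
x·lx·mx: 0, 0, 1.998333…, 8.19…, 0.133333… → Σ = 10.321667…
T = 10.321667… / 3.7625… = 2.7433… → 2.743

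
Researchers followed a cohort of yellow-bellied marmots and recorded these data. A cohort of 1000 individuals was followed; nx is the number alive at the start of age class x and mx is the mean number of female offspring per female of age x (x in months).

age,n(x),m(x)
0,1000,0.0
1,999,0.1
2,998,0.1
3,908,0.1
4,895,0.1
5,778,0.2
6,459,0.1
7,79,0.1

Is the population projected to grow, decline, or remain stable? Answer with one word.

declining

lx = nx/n0 = nx/1000: 1, 0.999, 0.998, 0.908, 0.895, 0.778, 0.459, 0.079
R0 = Σ lx·mx = 0 + 0.0999 + 0.0998 + 0.0908 + 0.0895 + 0.1556 + 0.0459 + 0.0079 = 0.5894
R0 < 1, so the population is declining.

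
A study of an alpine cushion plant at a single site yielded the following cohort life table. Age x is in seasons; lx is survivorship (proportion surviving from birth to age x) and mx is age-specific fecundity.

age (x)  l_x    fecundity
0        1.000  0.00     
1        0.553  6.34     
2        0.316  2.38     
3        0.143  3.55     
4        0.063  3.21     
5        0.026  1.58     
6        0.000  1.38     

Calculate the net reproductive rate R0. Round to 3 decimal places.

5.009

lx·mx by age: 0, 3.50602, 0.75208, 0.50765, 0.20223, 0.04108, 0
R0 = Σ lx·mx = 5.00906 → 5.009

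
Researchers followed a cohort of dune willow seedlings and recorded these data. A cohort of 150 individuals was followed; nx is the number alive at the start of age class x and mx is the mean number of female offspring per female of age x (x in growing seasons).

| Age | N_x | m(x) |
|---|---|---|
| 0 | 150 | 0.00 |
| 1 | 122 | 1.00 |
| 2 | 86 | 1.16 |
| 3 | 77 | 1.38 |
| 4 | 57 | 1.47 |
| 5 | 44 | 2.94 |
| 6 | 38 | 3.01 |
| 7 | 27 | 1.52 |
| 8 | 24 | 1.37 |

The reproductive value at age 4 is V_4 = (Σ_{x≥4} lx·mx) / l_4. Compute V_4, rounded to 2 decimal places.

7.04

lx = nx/n0 = nx/150: 1, 0.81333…, 0.57333…, 0.51333…, 0.38, 0.29333…, 0.25333…, 0.18, 0.16
lx·mx for x ≥ 4: 0.5586, 0.8624…, 0.762533…, 0.2736, 0.2192 → sum = 2.676333…
V_4 = 2.676333… / l_4 = 2.676333… / 0.38 = 7.042982… → 7.04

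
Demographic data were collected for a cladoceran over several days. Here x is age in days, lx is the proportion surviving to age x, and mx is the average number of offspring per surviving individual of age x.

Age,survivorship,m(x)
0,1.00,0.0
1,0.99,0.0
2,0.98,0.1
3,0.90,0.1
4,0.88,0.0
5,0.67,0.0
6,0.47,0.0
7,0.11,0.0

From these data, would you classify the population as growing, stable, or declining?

R0 = Σ lx·mx = 0 + 0 + 0.098 + 0.09 + 0 + 0 + 0 + 0 = 0.188
R0 < 1, so the population is declining.

declining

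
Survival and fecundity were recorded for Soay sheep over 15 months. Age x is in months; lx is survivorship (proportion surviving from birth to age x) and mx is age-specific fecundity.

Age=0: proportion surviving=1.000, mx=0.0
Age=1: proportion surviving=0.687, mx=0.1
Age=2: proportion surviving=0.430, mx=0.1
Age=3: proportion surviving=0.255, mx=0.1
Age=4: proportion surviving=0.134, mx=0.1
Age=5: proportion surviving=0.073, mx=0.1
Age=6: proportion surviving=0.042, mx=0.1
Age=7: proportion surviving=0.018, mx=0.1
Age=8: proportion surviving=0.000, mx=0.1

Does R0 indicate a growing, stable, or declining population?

declining

R0 = Σ lx·mx = 0 + 0.0687 + 0.043 + 0.0255 + 0.0134 + 0.0073 + 0.0042 + 0.0018 + 0 = 0.1639
R0 < 1, so the population is declining.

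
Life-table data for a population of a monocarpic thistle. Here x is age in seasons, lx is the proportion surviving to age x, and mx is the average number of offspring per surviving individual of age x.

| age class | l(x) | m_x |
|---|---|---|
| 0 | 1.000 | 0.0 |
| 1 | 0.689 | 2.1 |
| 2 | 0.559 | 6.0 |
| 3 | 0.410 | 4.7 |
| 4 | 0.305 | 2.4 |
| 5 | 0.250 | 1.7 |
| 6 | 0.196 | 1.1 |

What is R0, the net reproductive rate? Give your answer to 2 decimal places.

lx·mx by age: 0, 1.4469, 3.354, 1.927, 0.732, 0.425, 0.2156
R0 = Σ lx·mx = 8.1005 → 8.10

8.10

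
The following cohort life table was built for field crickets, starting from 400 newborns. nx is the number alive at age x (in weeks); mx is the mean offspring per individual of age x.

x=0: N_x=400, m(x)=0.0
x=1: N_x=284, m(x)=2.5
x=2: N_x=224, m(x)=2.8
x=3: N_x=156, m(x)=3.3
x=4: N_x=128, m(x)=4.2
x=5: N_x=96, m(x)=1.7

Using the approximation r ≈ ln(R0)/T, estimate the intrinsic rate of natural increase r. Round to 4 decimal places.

lx = nx/n0 = nx/400: 1, 0.71, 0.56, 0.39, 0.32, 0.24
R0 = Σ lx·mx = 0 + 1.775 + 1.568 + 1.287 + 1.344 + 0.408 = 6.382
Σ x·lx·mx = 16.188; T = 16.188/6.382 = 2.53651…
r ≈ ln(R0)/T = ln(6.382)/2.53651… = 0.730721… → 0.7307

0.7307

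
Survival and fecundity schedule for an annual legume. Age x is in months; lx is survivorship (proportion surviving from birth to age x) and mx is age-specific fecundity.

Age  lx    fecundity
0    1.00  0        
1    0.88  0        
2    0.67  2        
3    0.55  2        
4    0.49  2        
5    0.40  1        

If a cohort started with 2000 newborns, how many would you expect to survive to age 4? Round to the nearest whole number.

Expected survivors = N0 · l_4 = 2000 × 0.49 = 980 → 980

980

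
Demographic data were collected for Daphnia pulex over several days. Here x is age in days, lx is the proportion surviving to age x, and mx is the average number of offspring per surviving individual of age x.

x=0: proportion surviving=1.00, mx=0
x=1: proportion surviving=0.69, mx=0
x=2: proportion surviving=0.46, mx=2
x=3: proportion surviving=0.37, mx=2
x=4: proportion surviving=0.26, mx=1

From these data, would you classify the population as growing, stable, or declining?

growing

R0 = Σ lx·mx = 0 + 0 + 0.92 + 0.74 + 0.26 = 1.92
R0 > 1, so the population is growing.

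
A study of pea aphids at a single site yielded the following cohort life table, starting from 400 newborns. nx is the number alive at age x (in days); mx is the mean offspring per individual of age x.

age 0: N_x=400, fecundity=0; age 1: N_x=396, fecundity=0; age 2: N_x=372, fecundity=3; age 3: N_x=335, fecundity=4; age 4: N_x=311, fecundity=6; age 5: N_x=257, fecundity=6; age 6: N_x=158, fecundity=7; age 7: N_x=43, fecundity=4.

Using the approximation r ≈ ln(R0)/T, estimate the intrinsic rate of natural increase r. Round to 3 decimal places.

lx = nx/n0 = nx/400: 1, 0.99, 0.93, 0.8375, 0.7775, 0.6425, 0.395, 0.1075
R0 = Σ lx·mx = 0 + 0 + 2.79 + 3.35 + 4.665 + 3.855 + 2.765 + 0.43 = 17.855
Σ x·lx·mx = 73.165; T = 73.165/17.855 = 4.09773…
r ≈ ln(R0)/T = ln(17.855)/4.09773… = 0.70339… → 0.703

0.703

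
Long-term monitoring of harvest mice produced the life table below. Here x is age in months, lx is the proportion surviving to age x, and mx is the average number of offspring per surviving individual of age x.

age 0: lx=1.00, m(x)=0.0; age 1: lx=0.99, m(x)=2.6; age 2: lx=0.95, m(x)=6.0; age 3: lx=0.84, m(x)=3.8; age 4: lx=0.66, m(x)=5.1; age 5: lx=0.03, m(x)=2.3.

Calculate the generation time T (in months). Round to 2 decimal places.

lx·mx: 0, 2.574, 5.7, 3.192, 3.366, 0.069 → R0 = 14.901
x·lx·mx: 0, 2.574, 11.4, 9.576, 13.464, 0.345 → Σ = 37.359
T = 37.359 / 14.901 = 2.507147… → 2.51

2.51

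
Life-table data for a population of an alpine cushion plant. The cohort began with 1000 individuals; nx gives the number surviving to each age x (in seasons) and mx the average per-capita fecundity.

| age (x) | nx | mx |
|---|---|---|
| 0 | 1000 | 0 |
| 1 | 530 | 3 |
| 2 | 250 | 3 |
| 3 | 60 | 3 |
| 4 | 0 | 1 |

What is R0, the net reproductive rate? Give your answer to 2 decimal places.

2.52

lx = nx/n0 = nx/1000: 1, 0.53, 0.25, 0.06, 0
lx·mx by age: 0, 1.59, 0.75, 0.18, 0
R0 = Σ lx·mx = 2.52 → 2.52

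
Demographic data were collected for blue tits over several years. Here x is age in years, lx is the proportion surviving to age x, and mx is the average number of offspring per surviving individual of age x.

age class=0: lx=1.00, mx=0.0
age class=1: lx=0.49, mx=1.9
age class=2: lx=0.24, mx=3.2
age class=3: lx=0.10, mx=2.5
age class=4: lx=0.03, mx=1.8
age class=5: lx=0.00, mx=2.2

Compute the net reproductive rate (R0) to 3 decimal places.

2.003

lx·mx by age: 0, 0.931, 0.768, 0.25, 0.054, 0
R0 = Σ lx·mx = 2.003 → 2.003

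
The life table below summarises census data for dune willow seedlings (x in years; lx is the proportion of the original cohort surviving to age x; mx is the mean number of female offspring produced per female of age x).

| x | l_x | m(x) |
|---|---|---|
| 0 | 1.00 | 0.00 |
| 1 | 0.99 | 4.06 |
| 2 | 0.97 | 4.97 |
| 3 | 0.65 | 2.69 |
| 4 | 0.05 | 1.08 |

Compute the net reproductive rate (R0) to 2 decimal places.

lx·mx by age: 0, 4.0194, 4.8209, 1.7485, 0.054
R0 = Σ lx·mx = 10.6428 → 10.64

10.64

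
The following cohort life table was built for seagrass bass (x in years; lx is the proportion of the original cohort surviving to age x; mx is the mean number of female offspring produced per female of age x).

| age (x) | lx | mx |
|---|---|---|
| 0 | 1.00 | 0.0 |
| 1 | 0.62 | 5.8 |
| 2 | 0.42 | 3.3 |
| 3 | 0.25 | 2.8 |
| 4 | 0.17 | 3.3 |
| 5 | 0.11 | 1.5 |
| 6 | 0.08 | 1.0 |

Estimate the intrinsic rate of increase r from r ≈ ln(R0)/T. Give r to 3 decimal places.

1.010

R0 = Σ lx·mx = 0 + 3.596 + 1.386 + 0.7 + 0.561 + 0.165 + 0.08 = 6.488
Σ x·lx·mx = 12.017; T = 12.017/6.488 = 1.85219…
r ≈ ln(R0)/T = ln(6.488)/1.85219… = 1.00959… → 1.010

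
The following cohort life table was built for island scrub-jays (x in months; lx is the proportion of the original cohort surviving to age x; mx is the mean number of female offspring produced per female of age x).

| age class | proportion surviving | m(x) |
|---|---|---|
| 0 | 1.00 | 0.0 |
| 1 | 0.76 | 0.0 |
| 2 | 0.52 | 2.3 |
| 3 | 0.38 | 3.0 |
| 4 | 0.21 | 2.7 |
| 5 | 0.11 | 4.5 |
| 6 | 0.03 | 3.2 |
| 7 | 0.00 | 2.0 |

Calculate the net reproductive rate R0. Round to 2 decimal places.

lx·mx by age: 0, 0, 1.196, 1.14, 0.567, 0.495, 0.096, 0
R0 = Σ lx·mx = 3.494 → 3.49

3.49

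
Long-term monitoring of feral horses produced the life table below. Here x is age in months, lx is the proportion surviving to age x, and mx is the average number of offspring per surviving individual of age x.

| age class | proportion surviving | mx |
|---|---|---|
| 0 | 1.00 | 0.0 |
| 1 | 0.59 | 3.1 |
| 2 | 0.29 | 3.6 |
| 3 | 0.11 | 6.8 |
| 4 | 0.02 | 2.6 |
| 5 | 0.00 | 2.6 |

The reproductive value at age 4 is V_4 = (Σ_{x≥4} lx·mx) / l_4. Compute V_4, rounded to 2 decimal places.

2.60

lx·mx for x ≥ 4: 0.052, 0 → sum = 0.052
V_4 = 0.052 / l_4 = 0.052 / 0.02 = 2.6 → 2.60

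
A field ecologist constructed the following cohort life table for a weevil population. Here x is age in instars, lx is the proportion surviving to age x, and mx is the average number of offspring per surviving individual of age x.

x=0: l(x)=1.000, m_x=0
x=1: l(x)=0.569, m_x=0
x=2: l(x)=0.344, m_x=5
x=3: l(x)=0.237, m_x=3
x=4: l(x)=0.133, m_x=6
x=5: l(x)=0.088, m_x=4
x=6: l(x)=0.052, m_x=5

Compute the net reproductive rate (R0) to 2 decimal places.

3.84

lx·mx by age: 0, 0, 1.72, 0.711, 0.798, 0.352, 0.26
R0 = Σ lx·mx = 3.841 → 3.84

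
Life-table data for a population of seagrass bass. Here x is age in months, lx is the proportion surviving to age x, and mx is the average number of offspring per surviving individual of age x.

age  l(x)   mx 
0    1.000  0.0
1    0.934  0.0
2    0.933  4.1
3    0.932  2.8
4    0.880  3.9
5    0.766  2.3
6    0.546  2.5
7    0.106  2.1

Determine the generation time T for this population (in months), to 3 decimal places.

lx·mx: 0, 0, 3.8253, 2.6096, 3.432, 1.7618, 1.365, 0.2226 → R0 = 13.2163
x·lx·mx: 0, 0, 7.6506, 7.8288, 13.728, 8.809, 8.19, 1.5582 → Σ = 47.7646
T = 47.7646 / 13.2163 = 3.614067… → 3.614

3.614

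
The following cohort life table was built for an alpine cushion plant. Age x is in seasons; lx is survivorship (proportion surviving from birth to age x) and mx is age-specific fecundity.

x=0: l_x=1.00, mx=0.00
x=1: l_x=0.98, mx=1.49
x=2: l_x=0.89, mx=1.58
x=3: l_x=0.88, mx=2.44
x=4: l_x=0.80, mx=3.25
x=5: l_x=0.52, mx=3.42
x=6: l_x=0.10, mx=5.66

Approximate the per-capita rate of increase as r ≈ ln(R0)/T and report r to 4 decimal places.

R0 = Σ lx·mx = 0 + 1.4602 + 1.4062 + 2.1472 + 2.6 + 1.7784 + 0.566 = 9.958
Σ x·lx·mx = 33.4022; T = 33.4022/9.958 = 3.35431…
r ≈ ln(R0)/T = ln(9.958)/3.35431… = 0.685201… → 0.6852

0.6852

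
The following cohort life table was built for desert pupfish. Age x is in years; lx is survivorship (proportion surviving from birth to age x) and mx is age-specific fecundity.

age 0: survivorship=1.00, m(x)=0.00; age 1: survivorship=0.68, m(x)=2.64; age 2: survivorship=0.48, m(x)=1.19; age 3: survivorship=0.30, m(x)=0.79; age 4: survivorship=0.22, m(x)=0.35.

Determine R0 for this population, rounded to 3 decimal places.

2.680

lx·mx by age: 0, 1.7952, 0.5712, 0.237, 0.077
R0 = Σ lx·mx = 2.6804 → 2.680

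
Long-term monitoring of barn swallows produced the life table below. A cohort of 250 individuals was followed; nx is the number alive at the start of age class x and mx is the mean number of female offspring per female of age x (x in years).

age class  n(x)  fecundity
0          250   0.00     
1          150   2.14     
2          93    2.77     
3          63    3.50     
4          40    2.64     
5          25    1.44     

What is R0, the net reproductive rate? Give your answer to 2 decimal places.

3.76

lx = nx/n0 = nx/250: 1, 0.6, 0.372, 0.252, 0.16, 0.1
lx·mx by age: 0, 1.284, 1.03044, 0.882, 0.4224, 0.144
R0 = Σ lx·mx = 3.76284 → 3.76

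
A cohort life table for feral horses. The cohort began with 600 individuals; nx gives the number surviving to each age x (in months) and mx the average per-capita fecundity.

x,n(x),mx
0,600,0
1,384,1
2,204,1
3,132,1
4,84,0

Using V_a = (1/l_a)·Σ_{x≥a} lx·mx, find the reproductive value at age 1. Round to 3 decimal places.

lx = nx/n0 = nx/600: 1, 0.64, 0.34, 0.22, 0.14
lx·mx for x ≥ 1: 0.64, 0.34, 0.22, 0 → sum = 1.2
V_1 = 1.2 / l_1 = 1.2 / 0.64 = 1.875 → 1.875

1.875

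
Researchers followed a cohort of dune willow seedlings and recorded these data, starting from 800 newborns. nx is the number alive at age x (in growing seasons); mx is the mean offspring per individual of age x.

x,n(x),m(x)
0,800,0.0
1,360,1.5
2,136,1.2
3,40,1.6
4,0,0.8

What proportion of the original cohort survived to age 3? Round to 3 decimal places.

l_3 = n_3/n_0 = 40/800 = 0.05 → 0.050

0.050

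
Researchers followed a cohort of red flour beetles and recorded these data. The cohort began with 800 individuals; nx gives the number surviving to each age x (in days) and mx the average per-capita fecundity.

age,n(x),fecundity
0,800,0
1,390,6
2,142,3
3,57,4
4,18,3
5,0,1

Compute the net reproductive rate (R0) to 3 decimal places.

lx = nx/n0 = nx/800: 1, 0.4875, 0.1775, 0.07125, 0.0225, 0
lx·mx by age: 0, 2.925, 0.5325, 0.285, 0.0675, 0
R0 = Σ lx·mx = 3.81 → 3.810

3.810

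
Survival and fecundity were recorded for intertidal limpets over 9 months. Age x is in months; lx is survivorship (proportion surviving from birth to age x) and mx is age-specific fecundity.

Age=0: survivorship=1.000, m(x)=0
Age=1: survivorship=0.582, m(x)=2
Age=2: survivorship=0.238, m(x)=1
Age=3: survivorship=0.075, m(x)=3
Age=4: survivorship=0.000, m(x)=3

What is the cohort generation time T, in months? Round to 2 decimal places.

1.42

lx·mx: 0, 1.164, 0.238, 0.225, 0 → R0 = 1.627
x·lx·mx: 0, 1.164, 0.476, 0.675, 0 → Σ = 2.315
T = 2.315 / 1.627 = 1.422864… → 1.42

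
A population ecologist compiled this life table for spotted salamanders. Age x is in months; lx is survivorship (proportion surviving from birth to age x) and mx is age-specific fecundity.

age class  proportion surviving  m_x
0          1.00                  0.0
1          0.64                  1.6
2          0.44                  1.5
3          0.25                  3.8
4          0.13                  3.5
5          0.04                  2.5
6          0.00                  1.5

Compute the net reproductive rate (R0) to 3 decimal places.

3.189

lx·mx by age: 0, 1.024, 0.66, 0.95, 0.455, 0.1, 0
R0 = Σ lx·mx = 3.189 → 3.189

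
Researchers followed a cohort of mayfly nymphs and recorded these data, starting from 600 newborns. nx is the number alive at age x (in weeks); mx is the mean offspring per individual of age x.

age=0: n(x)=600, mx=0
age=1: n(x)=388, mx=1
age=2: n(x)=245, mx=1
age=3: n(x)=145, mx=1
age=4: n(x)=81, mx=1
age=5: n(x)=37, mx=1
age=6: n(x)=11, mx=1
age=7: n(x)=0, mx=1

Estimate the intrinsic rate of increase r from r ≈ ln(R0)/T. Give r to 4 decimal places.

0.1985

lx = nx/n0 = nx/600: 1, 0.64667…, 0.40833…, 0.24167…, 0.135, 0.06167…, 0.01833…, 0
R0 = Σ lx·mx = 0 + 0.64667… + 0.40833… + 0.24167… + 0.135 + 0.06167… + 0.01833… + 0 = 1.511667…
Σ x·lx·mx = 3.146667…; T = 3.146667…/1.511667… = 2.08159…
r ≈ ln(R0)/T = ln(1.511667…)/2.08159… = 0.198508… → 0.1985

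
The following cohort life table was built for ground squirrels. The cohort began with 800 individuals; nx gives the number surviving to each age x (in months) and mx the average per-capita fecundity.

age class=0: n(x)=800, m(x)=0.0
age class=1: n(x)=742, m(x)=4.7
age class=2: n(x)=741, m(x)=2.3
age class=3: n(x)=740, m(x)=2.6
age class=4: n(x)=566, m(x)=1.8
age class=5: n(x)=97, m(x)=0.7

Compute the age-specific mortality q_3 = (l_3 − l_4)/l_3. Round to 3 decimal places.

0.235

lx = nx/n0 = nx/800: 1, 0.9275, 0.92625, 0.925, 0.7075, 0.12125
q_3 = (l_3 − l_4) / l_3 = (0.925 − 0.7075) / 0.925
     = 0.2175 / 0.925 = 0.235135… → 0.235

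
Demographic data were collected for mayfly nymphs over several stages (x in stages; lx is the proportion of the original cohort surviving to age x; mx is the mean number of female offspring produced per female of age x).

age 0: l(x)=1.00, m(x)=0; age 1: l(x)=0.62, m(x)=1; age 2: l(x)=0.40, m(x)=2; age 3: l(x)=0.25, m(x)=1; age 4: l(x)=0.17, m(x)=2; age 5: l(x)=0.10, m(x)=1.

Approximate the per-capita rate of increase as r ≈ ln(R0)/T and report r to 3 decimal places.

R0 = Σ lx·mx = 0 + 0.62 + 0.8 + 0.25 + 0.34 + 0.1 = 2.11
Σ x·lx·mx = 4.83; T = 4.83/2.11 = 2.2891…
r ≈ ln(R0)/T = ln(2.11)/2.2891… = 0.32619… → 0.326

0.326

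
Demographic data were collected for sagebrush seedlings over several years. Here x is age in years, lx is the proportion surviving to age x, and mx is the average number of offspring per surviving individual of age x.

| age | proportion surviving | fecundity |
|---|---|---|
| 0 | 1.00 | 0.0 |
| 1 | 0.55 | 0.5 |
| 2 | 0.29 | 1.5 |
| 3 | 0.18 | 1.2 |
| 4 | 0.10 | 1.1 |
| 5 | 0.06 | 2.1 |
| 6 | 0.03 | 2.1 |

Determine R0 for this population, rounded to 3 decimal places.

1.225

lx·mx by age: 0, 0.275, 0.435, 0.216, 0.11, 0.126, 0.063
R0 = Σ lx·mx = 1.225 → 1.225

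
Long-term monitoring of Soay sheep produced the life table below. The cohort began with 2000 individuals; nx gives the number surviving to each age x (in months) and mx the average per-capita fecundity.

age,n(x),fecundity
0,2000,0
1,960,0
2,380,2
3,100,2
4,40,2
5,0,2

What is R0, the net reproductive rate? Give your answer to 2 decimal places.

lx = nx/n0 = nx/2000: 1, 0.48, 0.19, 0.05, 0.02, 0
lx·mx by age: 0, 0, 0.38, 0.1, 0.04, 0
R0 = Σ lx·mx = 0.52 → 0.52

0.52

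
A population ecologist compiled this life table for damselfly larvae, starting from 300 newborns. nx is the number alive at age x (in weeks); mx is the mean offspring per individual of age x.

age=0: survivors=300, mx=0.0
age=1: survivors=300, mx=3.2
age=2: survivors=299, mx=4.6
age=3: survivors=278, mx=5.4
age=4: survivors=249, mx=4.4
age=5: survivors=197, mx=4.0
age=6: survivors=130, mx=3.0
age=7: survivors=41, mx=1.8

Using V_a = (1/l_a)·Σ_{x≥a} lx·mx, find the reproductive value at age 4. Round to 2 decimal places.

9.43

lx = nx/n0 = nx/300: 1, 1, 0.99667…, 0.92667…, 0.83, 0.65667…, 0.43333…, 0.13667…
lx·mx for x ≥ 4: 3.652, 2.626667…, 1.3…, 0.246… → sum = 7.824667…
V_4 = 7.824667… / l_4 = 7.824667… / 0.83 = 9.427309… → 9.43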